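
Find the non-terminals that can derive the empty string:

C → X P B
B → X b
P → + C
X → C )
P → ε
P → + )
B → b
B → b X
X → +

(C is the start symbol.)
{ 'P' }

A non-terminal is nullable if it can derive ε (the empty string): either it has an ε-production, or it has a production whose right-hand side consists entirely of nullable non-terminals.

ε-productions: P → ε
So P is immediately nullable.
No further non-terminal can be added: every production for the remaining non-terminals contains a terminal or a non-nullable non-terminal.
Nullable = { 'P' }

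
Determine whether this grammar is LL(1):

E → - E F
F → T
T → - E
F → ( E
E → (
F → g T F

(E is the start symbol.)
A grammar is LL(1) if for each non-terminal N with multiple productions, the predict sets of those productions are pairwise disjoint, where PREDICT(N → α) = (FIRST(α) \ {ε}) ∪ (FOLLOW(N) if α ⇒* ε).

Relevant sets:
  FIRST(T) = { '-' }

For E:
  PREDICT(E → '-' E F) = { '-' }
  PREDICT(E → '(') = { '(' }
For F:
  PREDICT(F → T) = { '-' }
  PREDICT(F → '(' E) = { '(' }
  PREDICT(F → g T F) = { 'g' }
T has a single production, so nothing to check there.

All predict sets are disjoint. The grammar IS LL(1).

Answer: Yes, the grammar is LL(1).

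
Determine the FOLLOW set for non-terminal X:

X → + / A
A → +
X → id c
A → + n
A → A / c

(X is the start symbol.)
To compute FOLLOW(X), find every occurrence of X on a right-hand side N → α X β: add FIRST(β) \ {ε}, and if β is empty or nullable also add FOLLOW(N). Iterate to a fixed point.

X is the start symbol, so $ ∈ FOLLOW(X).
X does not occur on any right-hand side.

Taking the union: FOLLOW(X) = { $ }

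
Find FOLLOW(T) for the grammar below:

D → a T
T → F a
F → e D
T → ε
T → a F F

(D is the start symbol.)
In D → a T: T is at the end, add FOLLOW(D)

The FOLLOW sets referred to above (computed the same way, to a fixed point):
  FOLLOW(D) = { $, 'a', 'e' }

Taking the union: FOLLOW(T) = { $, 'a', 'e' }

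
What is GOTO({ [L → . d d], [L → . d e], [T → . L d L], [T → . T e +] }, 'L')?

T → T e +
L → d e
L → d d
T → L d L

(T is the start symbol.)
GOTO(I, 'L') = CLOSURE({ [A → αX.β] : [A → α.Xβ] ∈ I, X = 'L' })

Items with dot before 'L', with the dot advanced:
  [T → . L d L] → [T → L . d L]
Closure adds nothing (no advanced item has the dot before a non-terminal).

GOTO = { [T → L . d L] }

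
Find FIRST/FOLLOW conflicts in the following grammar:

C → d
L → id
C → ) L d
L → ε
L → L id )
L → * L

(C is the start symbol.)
Yes. L → id with FOLLOW(L) on { 'id' }; L → L id ')' with FOLLOW(L) on { 'id' }

A FIRST/FOLLOW conflict occurs when a non-terminal N has a nullable alternative N → β (β ⇒* ε) and another alternative N → α with FIRST(α) ∩ FOLLOW(N) ≠ ∅: on such a lookahead the parser cannot decide between expanding α and letting N vanish via β.

Nullable non-terminals: L.
FIRST sets used below: FIRST(L) = { '*', 'id', ε }

L: nullable alternative(s) L → ε; FOLLOW(L) = { 'd', 'id' }
  L → id: FIRST \ {ε} = { 'id' } — overlaps FOLLOW(L) on { 'id' }: CONFLICT
  L → ε: FIRST \ {ε} = { } — this is the only nullable alternative, skip
  L → L id ): FIRST \ {ε} = { '*', 'id' } — overlaps FOLLOW(L) on { 'id' }: CONFLICT
  L → * L: FIRST \ {ε} = { '*' } — disjoint from FOLLOW(L)

C has no nullable alternative, so no FIRST/FOLLOW check is needed there.

So the grammar has 2 FIRST/FOLLOW conflicts (marked CONFLICT above).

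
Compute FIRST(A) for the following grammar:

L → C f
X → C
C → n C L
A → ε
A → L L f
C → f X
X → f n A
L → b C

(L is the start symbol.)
{ 'b', 'f', 'n', ε }

FIRST sets of the other non-terminals involved (by the same procedure, iterated to a fixed point):
  FIRST(L) = { 'b', 'f', 'n' }

From A → ε:
  - ε-production, so ε ∈ FIRST(A)
From A → L L f:
  - L is a non-terminal: add FIRST(L) \ {ε} = { 'b', 'f', 'n' }
    L is not nullable, so stop

Collecting: FIRST(A) = { 'b', 'f', 'n', ε }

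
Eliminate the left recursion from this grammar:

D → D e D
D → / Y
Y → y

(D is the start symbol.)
D → / Y D'
D' → e D D'
D' → ε
Y → y

D is directly left-recursive. The standard transformation for
  A → A α₁ | ... | A α_m | β₁ | ... | β_n
is
  A  → β₁ A' | ... | β_n A'
  A' → α₁ A' | ... | α_m A' | ε

D → / Y becomes D → / Y D'
D → D e D becomes D' → e D D'
Add D' → ε

Productions for other non-terminals are unchanged:
  Y → y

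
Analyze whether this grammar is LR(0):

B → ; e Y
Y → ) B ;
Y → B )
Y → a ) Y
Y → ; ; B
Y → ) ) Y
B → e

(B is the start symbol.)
Yes, the grammar is LR(0)

Augment with B' → B and build the canonical LR(0) collection (I0 = CLOSURE({[B' → . B]}), then GOTO on every symbol after a dot until no new states appear). It has 19 states:
  I0: { [B → . ; e Y], [B → . e], [B' → . B] }  — shift
  I1: { [B → ; . e Y] }  — shift
  I2: { [B' → B .] }  — accept
  I3: { [B → e .] }  — reduce
  I4: { [B → . ; e Y], [B → . e], [B → ; e . Y], [Y → . ) ) Y], [Y → . ) B ;], [Y → . ; ; B], [Y → . B )], [Y → . a ) Y] }  — shift
  I5: { [B → . ; e Y], [B → . e], [Y → ) . ) Y], [Y → ) . B ;] }  — shift
  I6: { [B → ; . e Y], [Y → ; . ; B] }  — shift
  I7: { [Y → B . )] }  — shift
  I8: { [B → ; e Y .] }  — reduce
  I9: { [Y → a . ) Y] }  — shift
  I10: { [B → . ; e Y], [B → . e], [Y → . ) ) Y], [Y → . ) B ;], [Y → . ; ; B], [Y → . B )], [Y → . a ) Y], [Y → a ) . Y] }  — shift
  I11: { [Y → a ) Y .] }  — reduce
  I12: { [Y → B ) .] }  — reduce
  I13: { [B → . ; e Y], [B → . e], [Y → ; ; . B] }  — shift
  I14: { [Y → ; ; B .] }  — reduce
  I15: { [B → . ; e Y], [B → . e], [Y → ) ) . Y], [Y → . ) ) Y], [Y → . ) B ;], [Y → . ; ; B], [Y → . B )], [Y → . a ) Y] }  — shift
  I16: { [Y → ) B . ;] }  — shift
  I17: { [Y → ) B ; .] }  — reduce
  I18: { [Y → ) ) Y .] }  — reduce

Every state is either a pure shift/goto state or contains exactly one complete item and nothing to shift — no conflicts. The grammar is LR(0).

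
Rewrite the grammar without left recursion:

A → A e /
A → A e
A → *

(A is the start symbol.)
A is directly left-recursive. The standard transformation for
  A → A α₁ | ... | A α_m | β₁ | ... | β_n
is
  A  → β₁ A' | ... | β_n A'
  A' → α₁ A' | ... | α_m A' | ε

A → * becomes A → * A'
A → A e / becomes A' → e / A'
A → A e becomes A' → e A'
Add A' → ε

Resulting grammar:
A → * A'
A' → e / A'
A' → e A'
A' → ε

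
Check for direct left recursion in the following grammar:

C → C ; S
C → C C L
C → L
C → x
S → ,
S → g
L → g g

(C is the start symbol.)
Direct left recursion occurs when N → N α for some non-terminal N (the right-hand side begins with the left-hand side itself).

C → C ; S: LEFT RECURSIVE (starts with C)
C → C C L: LEFT RECURSIVE (starts with C)
C → L: starts with L
C → x: starts with x
S → ,: starts with ','
S → g: starts with g
L → g g: starts with g

The grammar has direct left recursion on: C.

Answer: Yes, C is left-recursive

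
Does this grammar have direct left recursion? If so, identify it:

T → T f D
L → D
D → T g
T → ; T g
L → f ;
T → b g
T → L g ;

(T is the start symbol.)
T → T f D: LEFT RECURSIVE (starts with T)
L → D: starts with D
D → T g: starts with T
T → ; T g: starts with ';'
L → f ;: starts with f
T → b g: starts with b
T → L g ;: starts with L

The grammar has direct left recursion on: T.

Answer: Yes, T is left-recursive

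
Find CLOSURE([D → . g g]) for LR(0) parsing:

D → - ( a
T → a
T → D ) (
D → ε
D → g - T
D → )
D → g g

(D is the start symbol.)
{ [D → . g g] }

Start with: [D → . g g]
The dot precedes the terminal g, so nothing is added.

CLOSURE = { [D → . g g] }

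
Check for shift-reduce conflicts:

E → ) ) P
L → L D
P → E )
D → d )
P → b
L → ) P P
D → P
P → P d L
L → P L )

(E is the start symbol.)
Augment with E' → E and build the canonical LR(0) collection (I0 = CLOSURE({[E' → . E]}), then GOTO on every symbol after a dot until no new states appear). It has 21 states:
  I0: { [E → . ) ) P], [E' → . E] }  — shift
  I1: { [E → ) . ) P] }  — shift
  I2: { [E' → E .] }  — accept
  I3: { [E → ) ) . P], [E → . ) ) P], [P → . E )], [P → . P d L], [P → . b] }  — shift
  I4: { [P → E . )] }  — shift
  I5: { [E → ) ) P .], [P → P . d L] }  — shift, reduce
  I6: { [P → b .] }  — reduce
  I7: { [E → . ) ) P], [L → . ) P P], [L → . L D], [L → . P L )], [P → . E )], [P → . P d L], [P → . b], [P → P d . L] }  — shift
  I8: { [E → ) . ) P], [E → . ) ) P], [L → ) . P P], [P → . E )], [P → . P d L], [P → . b] }  — shift
  I9: { [D → . P], [D → . d )], [E → . ) ) P], [L → L . D], [P → . E )], [P → . P d L], [P → . b], [P → P d L .] }  — shift, reduce
  I10: { [E → . ) ) P], [L → . ) P P], [L → . L D], [L → . P L )], [L → P . L )], [P → . E )], [P → . P d L], [P → . b], [P → P . d L] }  — shift
  I11: { [D → . P], [D → . d )], [E → . ) ) P], [L → L . D], [L → P L . )], [P → . E )], [P → . P d L], [P → . b] }  — shift
  I12: { [E → ) . ) P], [L → P L ) .] }  — shift, reduce
  I13: { [L → L D .] }  — reduce
  I14: { [D → P .], [P → P . d L] }  — shift, reduce
  I15: { [D → d . )] }  — shift
  I16: { [D → d ) .] }  — reduce
  I17: { [E → ) ) . P], [E → ) . ) P], [E → . ) ) P], [P → . E )], [P → . P d L], [P → . b] }  — shift
  I18: { [E → . ) ) P], [L → ) P . P], [P → . E )], [P → . P d L], [P → . b], [P → P . d L] }  — shift
  I19: { [L → ) P P .], [P → P . d L] }  — shift, reduce
  I20: { [P → E ) .] }  — reduce

I5 contains reduce item [E → ) ) P .] and shift item [P → P . d L] — shift-reduce conflict.
I9 contains reduce item [P → P d L .] and shift items [D → . d )], [E → . ) ) P], [P → . b] — shift-reduce conflict.
I12 contains reduce item [L → P L ) .] and shift item [E → ) . ) P] — shift-reduce conflict.
I14 contains reduce item [D → P .] and shift item [P → P . d L] — shift-reduce conflict.
I19 contains reduce item [L → ) P P .] and shift item [P → P . d L] — shift-reduce conflict.

Answer: Yes — I5: [E → ) ) P .] vs [P → P . d L]; I9: [P → P d L .] vs [D → . d )]; I12: [L → P L ) .] vs [E → ) . ) P]; I14: [D → P .] vs [P → P . d L]; I19: [L → ) P P .] vs [P → P . d L]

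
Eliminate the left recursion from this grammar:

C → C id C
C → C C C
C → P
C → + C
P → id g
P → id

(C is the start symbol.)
C → P C'
C → + C C'
C' → id C C'
C' → C C C'
C' → ε
P → id g
P → id

C is directly left-recursive. The standard transformation for
  A → A α₁ | ... | A α_m | β₁ | ... | β_n
is
  A  → β₁ A' | ... | β_n A'
  A' → α₁ A' | ... | α_m A' | ε

C → P becomes C → P C'
C → + C becomes C → + C C'
C → C id C becomes C' → id C C'
C → C C C becomes C' → C C C'
Add C' → ε

Productions for other non-terminals are unchanged:
  P → id g
  P → id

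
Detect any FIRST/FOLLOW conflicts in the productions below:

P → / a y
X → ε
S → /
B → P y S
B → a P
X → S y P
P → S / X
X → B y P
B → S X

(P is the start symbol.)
A FIRST/FOLLOW conflict occurs when a non-terminal N has a nullable alternative N → β (β ⇒* ε) and another alternative N → α with FIRST(α) ∩ FOLLOW(N) ≠ ∅: on such a lookahead the parser cannot decide between expanding α and letting N vanish via β.

Nullable non-terminals: X.
FIRST sets used below: FIRST(S) = { '/' }, FIRST(B) = { '/', 'a' }

X: nullable alternative(s) X → ε; FOLLOW(X) = { $, 'y' }
  X → ε: FIRST \ {ε} = { } — this is the only nullable alternative, skip
  X → S y P: FIRST \ {ε} = { '/' } — disjoint from FOLLOW(X)
  X → B y P: FIRST \ {ε} = { '/', 'a' } — disjoint from FOLLOW(X)

B, P, S have no nullable alternative, so no FIRST/FOLLOW check is needed there.

No FIRST/FOLLOW conflicts found.

Answer: No FIRST/FOLLOW conflicts.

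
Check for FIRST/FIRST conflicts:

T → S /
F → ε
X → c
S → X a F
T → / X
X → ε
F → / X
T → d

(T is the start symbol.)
No FIRST/FIRST conflicts.

FIRST sets of the non-terminals at (or reachable through a nullable prefix from) the front of some alternative:
  FIRST(S) = { 'a', 'c' }

Productions for T:
  T → S /: FIRST = { 'a', 'c' }
  T → / X: FIRST = { '/' }
  T → d: FIRST = { 'd' }
Productions for F:
  F → ε: FIRST = { ε }
  F → / X: FIRST = { '/' }
Productions for X:
  X → c: FIRST = { 'c' }
  X → ε: FIRST = { ε }
S has only one production, so no FIRST/FIRST conflict is possible there.

All alternatives of each non-terminal have pairwise disjoint FIRST sets.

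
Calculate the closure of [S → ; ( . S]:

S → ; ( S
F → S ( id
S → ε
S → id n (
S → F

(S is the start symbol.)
Start with: [S → ; ( . S]
  [S → ; ( . S] has the dot before S: add [S → . ; ( S], [S → .], [S → . id n (], [S → . F]
  [S → . F] has the dot before F: add [F → . S ( id]
No further items can be added.

CLOSURE = { [F → . S ( id], [S → . ; ( S], [S → . F], [S → . id n (], [S → .], [S → ; ( . S] }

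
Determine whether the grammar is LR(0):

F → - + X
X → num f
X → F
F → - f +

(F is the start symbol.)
Augment with F' → F and build the canonical LR(0) collection (I0 = CLOSURE({[F' → . F]}), then GOTO on every symbol after a dot until no new states appear). It has 10 states:
  I0: { [F → . - + X], [F → . - f +], [F' → . F] }  — shift
  I1: { [F → - . + X], [F → - . f +] }  — shift
  I2: { [F' → F .] }  — accept
  I3: { [F → - + . X], [F → . - + X], [F → . - f +], [X → . F], [X → . num f] }  — shift
  I4: { [F → - f . +] }  — shift
  I5: { [F → - f + .] }  — reduce
  I6: { [X → F .] }  — reduce
  I7: { [F → - + X .] }  — reduce
  I8: { [X → num . f] }  — shift
  I9: { [X → num f .] }  — reduce

Every state is either a pure shift/goto state or contains exactly one complete item and nothing to shift — no conflicts. The grammar is LR(0).

Answer: Yes, the grammar is LR(0)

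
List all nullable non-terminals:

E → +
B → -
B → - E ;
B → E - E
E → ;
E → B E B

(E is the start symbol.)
None

A non-terminal is nullable if it can derive ε (the empty string): either it has an ε-production, or it has a production whose right-hand side consists entirely of nullable non-terminals.

There are no ε-productions, so no non-terminal can derive ε.
No non-terminals are nullable.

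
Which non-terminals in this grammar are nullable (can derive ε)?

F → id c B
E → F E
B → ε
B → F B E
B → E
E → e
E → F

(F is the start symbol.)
ε-productions: B → ε
So B is immediately nullable.
No further non-terminal can be added: every production for the remaining non-terminals contains a terminal or a non-nullable non-terminal.
Nullable = { 'B' }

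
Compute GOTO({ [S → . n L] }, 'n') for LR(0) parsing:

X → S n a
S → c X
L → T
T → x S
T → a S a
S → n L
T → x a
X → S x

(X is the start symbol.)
{ [L → . T], [S → n . L], [T → . a S a], [T → . x S], [T → . x a] }

GOTO(I, 'n') = CLOSURE({ [A → αX.β] : [A → α.Xβ] ∈ I, X = 'n' })

Items with dot before 'n', with the dot advanced:
  [S → . n L] → [S → n . L]
Closure of the advanced items:
  [S → n . L] has the dot before L: add [L → . T]
  [L → . T] has the dot before T: add [T → . x S], [T → . a S a], [T → . x a]

GOTO = { [L → . T], [S → n . L], [T → . a S a], [T → . x S], [T → . x a] }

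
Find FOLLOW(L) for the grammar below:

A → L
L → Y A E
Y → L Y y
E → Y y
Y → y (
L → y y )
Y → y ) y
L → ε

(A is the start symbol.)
To compute FOLLOW(L), find every occurrence of L on a right-hand side N → α L β: add FIRST(β) \ {ε}, and if β is empty or nullable also add FOLLOW(N). Iterate to a fixed point.

In A → L: L is at the end, add FOLLOW(A)
In Y → L Y y: L is followed by Y y, add FIRST(Y y) \ {ε} = { 'y' }

The FOLLOW sets referred to above (computed the same way, to a fixed point):
  FOLLOW(A) = { $, 'y' }

Taking the union: FOLLOW(L) = { $, 'y' }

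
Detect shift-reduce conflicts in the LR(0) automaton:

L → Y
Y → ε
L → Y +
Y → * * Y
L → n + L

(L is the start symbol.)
Yes — I0: [Y → .] vs [L → . n + L]; I3: [L → Y .] vs [L → Y . +]; I5: [Y → .] vs [L → . n + L]; I8: [Y → .] vs [Y → . * * Y]

Augment with L' → L and build the canonical LR(0) collection (I0 = CLOSURE({[L' → . L]}), then GOTO on every symbol after a dot until no new states appear). It has 10 states:
  I0: { [L → . Y +], [L → . Y], [L → . n + L], [L' → . L], [Y → . * * Y], [Y → .] }  — shift, reduce
  I1: { [Y → * . * Y] }  — shift
  I2: { [L' → L .] }  — accept
  I3: { [L → Y . +], [L → Y .] }  — shift, reduce
  I4: { [L → n . + L] }  — shift
  I5: { [L → . Y +], [L → . Y], [L → . n + L], [L → n + . L], [Y → . * * Y], [Y → .] }  — shift, reduce
  I6: { [L → n + L .] }  — reduce
  I7: { [L → Y + .] }  — reduce
  I8: { [Y → * * . Y], [Y → . * * Y], [Y → .] }  — shift, reduce
  I9: { [Y → * * Y .] }  — reduce

I0 contains reduce item [Y → .] and shift items [L → . n + L], [Y → . * * Y] — shift-reduce conflict.
I3 contains reduce item [L → Y .] and shift item [L → Y . +] — shift-reduce conflict.
I5 contains reduce item [Y → .] and shift items [L → . n + L], [Y → . * * Y] — shift-reduce conflict.
I8 contains reduce item [Y → .] and shift item [Y → . * * Y] — shift-reduce conflict.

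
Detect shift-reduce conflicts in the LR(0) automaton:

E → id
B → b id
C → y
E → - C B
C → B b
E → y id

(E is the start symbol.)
No shift-reduce conflicts

A shift-reduce conflict occurs when an LR(0) state has both:
  - a complete (reduce) item [A → α .] (dot at the end), and
  - a shift item [B → β . c γ] (dot before a terminal).

Augment with E' → E and build the canonical LR(0) collection (I0 = CLOSURE({[E' → . E]}), then GOTO on every symbol after a dot until no new states appear). It has 13 states:
  I0: { [E → . - C B], [E → . id], [E → . y id], [E' → . E] }  — shift
  I1: { [B → . b id], [C → . B b], [C → . y], [E → - . C B] }  — shift
  I2: { [E' → E .] }  — accept
  I3: { [E → id .] }  — reduce
  I4: { [E → y . id] }  — shift
  I5: { [E → y id .] }  — reduce
  I6: { [C → B . b] }  — shift
  I7: { [B → . b id], [E → - C . B] }  — shift
  I8: { [B → b . id] }  — shift
  I9: { [C → y .] }  — reduce
  I10: { [B → b id .] }  — reduce
  I11: { [E → - C B .] }  — reduce
  I12: { [C → B b .] }  — reduce

No state contains both a complete item and a shift item.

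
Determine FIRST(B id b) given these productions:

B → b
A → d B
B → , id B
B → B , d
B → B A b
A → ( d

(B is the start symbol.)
FIRST sets of the non-terminals involved (from the grammar, by fixed-point iteration):
  FIRST(B) = { ',', 'b' }

To compute FIRST(B id b), process the symbols left to right:
Symbol B is a non-terminal. Add FIRST(B) \ {ε} = { ',', 'b' }
B is not nullable (ε ∉ FIRST(B)), so stop here.
FIRST(B id b) = { ',', 'b' }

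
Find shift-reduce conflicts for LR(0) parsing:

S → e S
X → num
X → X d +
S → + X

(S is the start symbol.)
Augment with S' → S and build the canonical LR(0) collection (I0 = CLOSURE({[S' → . S]}), then GOTO on every symbol after a dot until no new states appear). It has 9 states:
  I0: { [S → . + X], [S → . e S], [S' → . S] }  — shift
  I1: { [S → + . X], [X → . X d +], [X → . num] }  — shift
  I2: { [S' → S .] }  — accept
  I3: { [S → . + X], [S → . e S], [S → e . S] }  — shift
  I4: { [S → e S .] }  — reduce
  I5: { [S → + X .], [X → X . d +] }  — shift, reduce
  I6: { [X → num .] }  — reduce
  I7: { [X → X d . +] }  — shift
  I8: { [X → X d + .] }  — reduce

I5 contains reduce item [S → + X .] and shift item [X → X . d +] — shift-reduce conflict.

Answer: Yes — I5: [S → + X .] vs [X → X . d +]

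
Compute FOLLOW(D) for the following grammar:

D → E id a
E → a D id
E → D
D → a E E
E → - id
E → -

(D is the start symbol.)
To compute FOLLOW(D), find every occurrence of D on a right-hand side N → α D β: add FIRST(β) \ {ε}, and if β is empty or nullable also add FOLLOW(N). Iterate to a fixed point.

D is the start symbol, so $ ∈ FOLLOW(D).
In E → a D id: D is followed by id, add FIRST(id) \ {ε} = { 'id' }
In E → D: D is at the end, add FOLLOW(E)

The FOLLOW sets referred to above (computed the same way, to a fixed point):
  FOLLOW(E) = { $, '-', 'a', 'id' }

Taking the union: FOLLOW(D) = { $, '-', 'a', 'id' }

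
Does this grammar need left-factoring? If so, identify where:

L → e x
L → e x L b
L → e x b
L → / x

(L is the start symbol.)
Yes, L has productions with common prefix 'e x'

Left-factoring is needed when two productions for the same non-terminal
share a common prefix on the right-hand side.

Productions for L:
  L → e x
  L → e x L b
  L → e x b
  L → / x

Found common prefix 'e x' in productions for L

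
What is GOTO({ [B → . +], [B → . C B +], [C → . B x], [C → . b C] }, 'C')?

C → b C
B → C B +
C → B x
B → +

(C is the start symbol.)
GOTO(I, 'C') = CLOSURE({ [A → αX.β] : [A → α.Xβ] ∈ I, X = 'C' })

Items with dot before 'C', with the dot advanced:
  [B → . C B +] → [B → C . B +]
Closure of the advanced items:
  [B → C . B +] has the dot before B: add [B → . C B +], [B → . +]
  [B → . C B +] has the dot before C: add [C → . b C], [C → . B x]

GOTO = { [B → . +], [B → . C B +], [B → C . B +], [C → . B x], [C → . b C] }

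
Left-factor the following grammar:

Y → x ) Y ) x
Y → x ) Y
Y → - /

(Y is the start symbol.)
Left-factoring transforms A → αβ₁ | αβ₂ into A → αA' and A' → β₁ | β₂
(α is the longest common prefix among the alternatives). Repeat until
no nonterminal has two alternatives with a common prefix.

Round 1: Y has alternatives sharing prefix 'x ) Y'. Introduce Y': Y → x ) Y Y'
  Add: Y' → ) x
  Add: Y' → ε

No remaining common prefixes — done.

Resulting grammar:
Y → x ) Y Y'
Y' → ) x
Y' → ε
Y → - /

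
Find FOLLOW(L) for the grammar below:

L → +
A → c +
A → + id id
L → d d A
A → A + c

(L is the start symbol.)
{ $ }

To compute FOLLOW(L), find every occurrence of L on a right-hand side N → α L β: add FIRST(β) \ {ε}, and if β is empty or nullable also add FOLLOW(N). Iterate to a fixed point.

L is the start symbol, so $ ∈ FOLLOW(L).
L does not occur on any right-hand side.

Taking the union: FOLLOW(L) = { $ }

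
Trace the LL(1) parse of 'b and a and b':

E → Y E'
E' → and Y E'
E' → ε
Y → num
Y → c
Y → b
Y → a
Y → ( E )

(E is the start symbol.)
Stack is shown with the top on the left.

Stack       Input            Action
-----------------------------------
E $         b and a and b $  output E → Y E'
Y E' $      b and a and b $  output Y → b
b E' $      b and a and b $  match 'b'
E' $        and a and b $    output E' → and Y E'
and Y E' $  and a and b $    match 'and'
Y E' $      a and b $        output Y → a
a E' $      a and b $        match 'a'
E' $        and b $          output E' → and Y E'
and Y E' $  and b $          match 'and'
Y E' $      b $              output Y → b
b E' $      b $              match 'b'
E' $        $                output E' → ε
$           $                accept

The string is accepted.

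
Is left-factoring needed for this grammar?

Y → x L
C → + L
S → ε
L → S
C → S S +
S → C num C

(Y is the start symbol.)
Left-factoring is needed when two productions for the same non-terminal
share a common prefix on the right-hand side.

Productions for C:
  C → + L
  C → S S +
Productions for S:
  S → ε
  S → C num C

No common prefixes found.

Answer: No, left-factoring is not needed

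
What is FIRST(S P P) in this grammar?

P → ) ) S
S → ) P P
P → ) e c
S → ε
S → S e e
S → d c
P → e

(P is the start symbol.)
FIRST sets of the non-terminals involved (from the grammar, by fixed-point iteration):
  FIRST(S) = { ')', 'd', 'e', ε }
  FIRST(P) = { ')', 'e' }

To compute FIRST(S P P), process the symbols left to right:
Symbol S is a non-terminal. Add FIRST(S) \ {ε} = { ')', 'd', 'e' }
S is nullable (ε ∈ FIRST(S)), continue to the next symbol.
Symbol P is a non-terminal. Add FIRST(P) \ {ε} = { ')', 'e' }
P is not nullable (ε ∉ FIRST(P)), so stop here.
FIRST(S P P) = { ')', 'd', 'e' }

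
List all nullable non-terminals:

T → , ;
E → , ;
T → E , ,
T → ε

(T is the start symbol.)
{ 'T' }

A non-terminal is nullable if it can derive ε (the empty string): either it has an ε-production, or it has a production whose right-hand side consists entirely of nullable non-terminals.

ε-productions: T → ε
So T is immediately nullable.
No further non-terminal can be added: every production for the remaining non-terminals contains a terminal or a non-nullable non-terminal.
Nullable = { 'T' }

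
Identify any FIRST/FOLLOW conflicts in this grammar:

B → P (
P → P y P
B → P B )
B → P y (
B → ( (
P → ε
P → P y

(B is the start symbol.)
Yes. P → P y P with FOLLOW(P) on { 'y' }; P → P y with FOLLOW(P) on { 'y' }

Nullable non-terminals: P.
FIRST sets used below: FIRST(P) = { 'y', ε }

P: nullable alternative(s) P → ε; FOLLOW(P) = { '(', 'y' }
  P → P y P: FIRST \ {ε} = { 'y' } — overlaps FOLLOW(P) on { 'y' }: CONFLICT
  P → ε: FIRST \ {ε} = { } — this is the only nullable alternative, skip
  P → P y: FIRST \ {ε} = { 'y' } — overlaps FOLLOW(P) on { 'y' }: CONFLICT

B has no nullable alternative, so no FIRST/FOLLOW check is needed there.

So the grammar has 2 FIRST/FOLLOW conflicts (marked CONFLICT above).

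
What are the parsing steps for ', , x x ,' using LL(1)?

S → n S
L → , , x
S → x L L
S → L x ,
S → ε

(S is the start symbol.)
LL(1) parsing maintains a stack (initially the start symbol over $) and the input. At each step: if the stack top is a terminal, match it against the current input token; if it is a non-terminal N, replace it with the RHS of M[N, lookahead] (the unique production whose predict set contains the lookahead).

Stack is shown with the top on the left.

Stack        Input        Action
--------------------------------
S $          , , x x , $  output S → L x ,
L x , $      , , x x , $  output L → , , x
, , x x , $  , , x x , $  match ','
, x x , $    , x x , $    match ','
x x , $      x x , $      match 'x'
x , $        x , $        match 'x'
, $          , $          match ','
$            $            accept

The string is accepted.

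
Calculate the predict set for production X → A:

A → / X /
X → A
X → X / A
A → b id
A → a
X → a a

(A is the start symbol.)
PREDICT(X → A) = (FIRST(RHS) \ {ε}) ∪ (FOLLOW(X) if ε ∈ FIRST(RHS), i.e. RHS ⇒* ε)
FIRST(A) = { '/', 'a', 'b' }
FIRST(A) = { '/', 'a', 'b' }
ε ∉ FIRST(A), so FOLLOW(X) is not added.
PREDICT(X → A) = { '/', 'a', 'b' }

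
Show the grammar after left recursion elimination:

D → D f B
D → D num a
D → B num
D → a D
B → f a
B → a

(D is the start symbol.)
D → B num D'
D → a D D'
D' → f B D'
D' → num a D'
D' → ε
B → f a
B → a

D is directly left-recursive. The standard transformation for
  A → A α₁ | ... | A α_m | β₁ | ... | β_n
is
  A  → β₁ A' | ... | β_n A'
  A' → α₁ A' | ... | α_m A' | ε

D → B num becomes D → B num D'
D → a D becomes D → a D D'
D → D f B becomes D' → f B D'
D → D num a becomes D' → num a D'
Add D' → ε

Productions for other non-terminals are unchanged:
  B → f a
  B → a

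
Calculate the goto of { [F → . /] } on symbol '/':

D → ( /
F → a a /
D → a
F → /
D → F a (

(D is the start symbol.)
GOTO(I, '/') = CLOSURE({ [A → αX.β] : [A → α.Xβ] ∈ I, X = '/' })

Items with dot before '/', with the dot advanced:
  [F → . /] → [F → / .]
Closure adds nothing (no advanced item has the dot before a non-terminal).

GOTO = { [F → / .] }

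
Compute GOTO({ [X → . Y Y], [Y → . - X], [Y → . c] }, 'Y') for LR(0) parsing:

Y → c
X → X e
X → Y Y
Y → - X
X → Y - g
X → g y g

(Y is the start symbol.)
{ [X → Y . Y], [Y → . - X], [Y → . c] }

GOTO(I, 'Y') = CLOSURE({ [A → αX.β] : [A → α.Xβ] ∈ I, X = 'Y' })

Items with dot before 'Y', with the dot advanced:
  [X → . Y Y] → [X → Y . Y]
Closure of the advanced items:
  [X → Y . Y] has the dot before Y: add [Y → . c], [Y → . - X]

GOTO = { [X → Y . Y], [Y → . - X], [Y → . c] }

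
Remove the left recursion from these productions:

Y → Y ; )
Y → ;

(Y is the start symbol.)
Y is directly left-recursive. The standard transformation for
  A → A α₁ | ... | A α_m | β₁ | ... | β_n
is
  A  → β₁ A' | ... | β_n A'
  A' → α₁ A' | ... | α_m A' | ε

Y → ; becomes Y → ; Y'
Y → Y ; ) becomes Y' → ; ) Y'
Add Y' → ε

Resulting grammar:
Y → ; Y'
Y' → ; ) Y'
Y' → ε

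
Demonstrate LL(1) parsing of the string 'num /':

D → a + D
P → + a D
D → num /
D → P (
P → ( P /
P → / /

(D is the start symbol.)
Stack is shown with the top on the left.

Stack    Input    Action
------------------------
D $      num / $  output D → num /
num / $  num / $  match 'num'
/ $      / $      match '/'
$        $        accept

The string is accepted.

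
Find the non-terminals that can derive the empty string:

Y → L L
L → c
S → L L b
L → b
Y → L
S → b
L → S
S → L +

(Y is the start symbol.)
There are no ε-productions, so no non-terminal can derive ε.
No non-terminals are nullable.

Answer: None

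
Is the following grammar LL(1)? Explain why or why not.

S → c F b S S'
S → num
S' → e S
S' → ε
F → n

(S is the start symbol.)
Relevant sets:
  FOLLOW(S') = { $, 'e' }

For S:
  PREDICT(S → c F b S S') = { 'c' }
  PREDICT(S → num) = { 'num' }
For S':
  PREDICT(S' → e S) = { 'e' }
  PREDICT(S' → ε) = { $, 'e' }
F has a single production, so nothing to check there.

Conflict found: Predict set conflict for S': { 'e' }
The grammar is NOT LL(1).

Answer: No. Predict set conflict for S': { 'e' }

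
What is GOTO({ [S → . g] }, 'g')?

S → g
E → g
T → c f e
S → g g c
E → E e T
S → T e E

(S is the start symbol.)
{ [S → g .] }

GOTO(I, 'g') = CLOSURE({ [A → αX.β] : [A → α.Xβ] ∈ I, X = 'g' })

Items with dot before 'g', with the dot advanced:
  [S → . g] → [S → g .]
Closure adds nothing (no advanced item has the dot before a non-terminal).

GOTO = { [S → g .] }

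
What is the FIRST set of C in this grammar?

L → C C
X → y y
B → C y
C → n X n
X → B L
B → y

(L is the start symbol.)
{ 'n' }

To compute FIRST(C), examine every production with C on the left-hand side, reading each right-hand side left to right until a non-nullable symbol is reached.

From C → n X n:
  - n is a terminal: add 'n' and stop

Collecting: FIRST(C) = { 'n' }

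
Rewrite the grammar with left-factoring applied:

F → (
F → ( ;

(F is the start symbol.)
F → ( F'
F' → ε
F' → ;

Left-factoring transforms A → αβ₁ | αβ₂ into A → αA' and A' → β₁ | β₂
(α is the longest common prefix among the alternatives). Repeat until
no nonterminal has two alternatives with a common prefix.

Round 1: F has alternatives sharing prefix '('. Introduce F': F → ( F'
  Add: F' → ε
  Add: F' → ;

No remaining common prefixes — done.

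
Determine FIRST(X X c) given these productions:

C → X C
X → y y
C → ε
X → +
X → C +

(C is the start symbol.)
FIRST sets of the non-terminals involved (from the grammar, by fixed-point iteration):
  FIRST(X) = { '+', 'y' }

To compute FIRST(X X c), process the symbols left to right:
Symbol X is a non-terminal. Add FIRST(X) \ {ε} = { '+', 'y' }
X is not nullable (ε ∉ FIRST(X)), so stop here.
FIRST(X X c) = { '+', 'y' }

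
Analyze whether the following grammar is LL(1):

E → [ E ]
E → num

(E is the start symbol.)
Yes, the grammar is LL(1).

For E:
  PREDICT(E → '[' E ']') = { '[' }
  PREDICT(E → num) = { 'num' }

All predict sets are disjoint. The grammar IS LL(1).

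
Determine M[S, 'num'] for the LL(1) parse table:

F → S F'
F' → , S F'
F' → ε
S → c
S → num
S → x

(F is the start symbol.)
To find M[S, 'num'], we find productions for S where 'num' is in the predict set (PREDICT(N → α) = (FIRST(α) \ {ε}) ∪ (FOLLOW(N) if α ⇒* ε)).

S → c: PREDICT = { 'c' }
S → num: PREDICT = { 'num' }
  'num' is in predict set, so this production goes in M[S, 'num']
S → x: PREDICT = { 'x' }

M[S, 'num'] = S → num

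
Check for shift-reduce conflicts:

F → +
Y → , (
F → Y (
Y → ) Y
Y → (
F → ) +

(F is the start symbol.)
Augment with F' → F and build the canonical LR(0) collection (I0 = CLOSURE({[F' → . F]}), then GOTO on every symbol after a dot until no new states appear). It has 12 states:
  I0: { [F → . ) +], [F → . +], [F → . Y (], [F' → . F], [Y → . (], [Y → . ) Y], [Y → . , (] }  — shift
  I1: { [Y → ( .] }  — reduce
  I2: { [F → ) . +], [Y → ) . Y], [Y → . (], [Y → . ) Y], [Y → . , (] }  — shift
  I3: { [F → + .] }  — reduce
  I4: { [Y → , . (] }  — shift
  I5: { [F' → F .] }  — accept
  I6: { [F → Y . (] }  — shift
  I7: { [F → Y ( .] }  — reduce
  I8: { [Y → , ( .] }  — reduce
  I9: { [Y → ) . Y], [Y → . (], [Y → . ) Y], [Y → . , (] }  — shift
  I10: { [F → ) + .] }  — reduce
  I11: { [Y → ) Y .] }  — reduce

No state contains both a complete item and a shift item.

Answer: No shift-reduce conflicts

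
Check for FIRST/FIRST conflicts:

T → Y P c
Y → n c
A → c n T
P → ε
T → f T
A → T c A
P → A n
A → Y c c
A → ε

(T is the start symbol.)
Yes. A → T c A / A → Y c c on { 'n' }

A FIRST/FIRST conflict occurs when two productions N → α and N → β for the same non-terminal have FIRST(α) ∩ FIRST(β) ≠ ∅ (with ε ∈ FIRST of a nullable right-hand side, so two nullable alternatives also conflict).

FIRST sets of the non-terminals at (or reachable through a nullable prefix from) the front of some alternative:
  FIRST(Y) = { 'n' }
  FIRST(T) = { 'f', 'n' }
  FIRST(A) = { 'c', 'f', 'n', ε }

Productions for T:
  T → Y P c: FIRST = { 'n' }
  T → f T: FIRST = { 'f' }
Productions for A:
  A → c n T: FIRST = { 'c' }
  A → T c A: FIRST = { 'f', 'n' }
  A → Y c c: FIRST = { 'n' }
  A → ε: FIRST = { ε }
Productions for P:
  P → ε: FIRST = { ε }
  P → A n: FIRST = { 'c', 'f', 'n' }
Y has only one production, so no FIRST/FIRST conflict is possible there.

Conflict for A: A → T c A and A → Y c c
  Overlap: { 'n' }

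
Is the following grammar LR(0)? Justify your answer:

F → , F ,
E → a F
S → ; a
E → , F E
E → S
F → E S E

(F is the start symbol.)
No. Shift-reduce conflict between [F → , F , .] and [E → . , F E]

A grammar is LR(0) if no state in the canonical LR(0) collection has:
  - both a shift item (dot before a terminal) and a complete item (shift-reduce conflict), or
  - two or more complete items (reduce-reduce conflict; the accept item [F' → F .] counts as a complete item here).

Augment with F' → F and build the canonical LR(0) collection (I0 = CLOSURE({[F' → . F]}), then GOTO on every symbol after a dot until no new states appear). It has 16 states:
  I0: { [E → . , F E], [E → . S], [E → . a F], [F → . , F ,], [F → . E S E], [F' → . F], [S → . ; a] }  — shift
  I1: { [E → , . F E], [E → . , F E], [E → . S], [E → . a F], [F → , . F ,], [F → . , F ,], [F → . E S E], [S → . ; a] }  — shift
  I2: { [S → ; . a] }  — shift
  I3: { [F → E . S E], [S → . ; a] }  — shift
  I4: { [F' → F .] }  — accept
  I5: { [E → S .] }  — reduce
  I6: { [E → . , F E], [E → . S], [E → . a F], [E → a . F], [F → . , F ,], [F → . E S E], [S → . ; a] }  — shift
  I7: { [E → a F .] }  — reduce
  I8: { [E → . , F E], [E → . S], [E → . a F], [F → E S . E], [S → . ; a] }  — shift
  I9: { [E → , . F E], [E → . , F E], [E → . S], [E → . a F], [F → . , F ,], [F → . E S E], [S → . ; a] }  — shift
  I10: { [F → E S E .] }  — reduce
  I11: { [E → , F . E], [E → . , F E], [E → . S], [E → . a F], [S → . ; a] }  — shift
  I12: { [E → , F E .] }  — reduce
  I13: { [S → ; a .] }  — reduce
  I14: { [E → , F . E], [E → . , F E], [E → . S], [E → . a F], [F → , F . ,], [S → . ; a] }  — shift
  I15: { [E → , . F E], [E → . , F E], [E → . S], [E → . a F], [F → , F , .], [F → . , F ,], [F → . E S E], [S → . ; a] }  — shift, reduce

Conflict in state I15:
  Shift-reduce conflict between [F → , F , .] and [E → . , F E]
So the grammar is NOT LR(0).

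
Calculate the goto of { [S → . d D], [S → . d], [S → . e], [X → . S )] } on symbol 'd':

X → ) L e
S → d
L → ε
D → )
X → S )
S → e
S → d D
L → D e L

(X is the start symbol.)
{ [D → . )], [S → d . D], [S → d .] }

GOTO(I, 'd') = CLOSURE({ [A → αX.β] : [A → α.Xβ] ∈ I, X = 'd' })

Items with dot before 'd', with the dot advanced:
  [S → . d] → [S → d .]
  [S → . d D] → [S → d . D]
Closure of the advanced items:
  [S → d . D] has the dot before D: add [D → . )]

GOTO = { [D → . )], [S → d . D], [S → d .] }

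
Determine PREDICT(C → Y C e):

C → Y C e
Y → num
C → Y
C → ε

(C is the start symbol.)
PREDICT(C → Y C e) = (FIRST(RHS) \ {ε}) ∪ (FOLLOW(C) if ε ∈ FIRST(RHS), i.e. RHS ⇒* ε)
FIRST(Y) = { 'num' }
FIRST(Y C e) = { 'num' }
ε ∉ FIRST(Y C e), so FOLLOW(C) is not added.
PREDICT(C → Y C e) = { 'num' }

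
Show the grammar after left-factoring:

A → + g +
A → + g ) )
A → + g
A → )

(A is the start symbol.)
A → + g A'
A' → +
A' → ) )
A' → ε
A → )

Left-factoring transforms A → αβ₁ | αβ₂ into A → αA' and A' → β₁ | β₂
(α is the longest common prefix among the alternatives). Repeat until
no nonterminal has two alternatives with a common prefix.

Round 1: A has alternatives sharing prefix '+ g'. Introduce A': A → + g A'
  Add: A' → +
  Add: A' → ) )
  Add: A' → ε

No remaining common prefixes — done.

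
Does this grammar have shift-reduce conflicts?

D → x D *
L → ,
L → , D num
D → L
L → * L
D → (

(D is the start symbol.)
Yes — I3: [L → , .] vs [D → . (]

Augment with D' → D and build the canonical LR(0) collection (I0 = CLOSURE({[D' → . D]}), then GOTO on every symbol after a dot until no new states appear). It has 12 states:
  I0: { [D → . (], [D → . L], [D → . x D *], [D' → . D], [L → . * L], [L → . , D num], [L → . ,] }  — shift
  I1: { [D → ( .] }  — reduce
  I2: { [L → * . L], [L → . * L], [L → . , D num], [L → . ,] }  — shift
  I3: { [D → . (], [D → . L], [D → . x D *], [L → , . D num], [L → , .], [L → . * L], [L → . , D num], [L → . ,] }  — shift, reduce
  I4: { [D' → D .] }  — accept
  I5: { [D → L .] }  — reduce
  I6: { [D → . (], [D → . L], [D → . x D *], [D → x . D *], [L → . * L], [L → . , D num], [L → . ,] }  — shift
  I7: { [D → x D . *] }  — shift
  I8: { [D → x D * .] }  — reduce
  I9: { [L → , D . num] }  — shift
  I10: { [L → , D num .] }  — reduce
  I11: { [L → * L .] }  — reduce

I3 contains reduce item [L → , .] and shift items [D → . (], [D → . x D *], [L → . * L], [L → . ,], [L → . , D num] — shift-reduce conflict.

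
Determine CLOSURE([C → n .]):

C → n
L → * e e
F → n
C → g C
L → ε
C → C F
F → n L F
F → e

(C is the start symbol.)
To compute CLOSURE, for each item [A → α.Bβ] where B is a non-terminal, add [B → .γ] for all productions B → γ; repeat for the newly added items until nothing changes.

Start with: [C → n .]
The dot is at the end, so nothing is added.

CLOSURE = { [C → n .] }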